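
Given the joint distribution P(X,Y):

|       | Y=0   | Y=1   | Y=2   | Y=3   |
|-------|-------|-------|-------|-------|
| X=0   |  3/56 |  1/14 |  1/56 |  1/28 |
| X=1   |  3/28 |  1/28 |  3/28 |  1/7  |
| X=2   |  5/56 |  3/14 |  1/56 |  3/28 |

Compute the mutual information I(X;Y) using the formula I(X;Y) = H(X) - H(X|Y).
0.1678 bits

I(X;Y) = H(X) - H(X|Y)

Marginal of X (row sums):
  P(X=0) = 3/56 + 1/14 + 1/56 + 1/28 = 5/28
  P(X=1) = 3/28 + 1/28 + 3/28 + 1/7 = 11/28
  P(X=2) = 5/56 + 3/14 + 1/56 + 3/28 = 3/7
H(X) = -[(5/28)·log₂(5/28) + (11/28)·log₂(11/28) + (3/7)·log₂(3/7)]
  = 0.4438 + 0.5295 + 0.5239 = 1.4972 bits

Marginal of Y (column sums):
  P(Y=0) = 3/56 + 3/28 + 5/56 = 1/4
  P(Y=1) = 1/14 + 1/28 + 3/14 = 9/28
  P(Y=2) = 1/56 + 3/28 + 1/56 = 1/7
  P(Y=3) = 1/28 + 1/7 + 3/28 = 2/7
H(X|Y) = Σ_y P(y)·H(X|Y=y):
  Y=0: P(Y=0) = 1/4, P(X|Y=0) = (3/14, 3/7, 5/14) → H(X|Y=0) = 1.5306
  Y=1: P(Y=1) = 9/28, P(X|Y=1) = (2/9, 1/9, 2/3) → H(X|Y=1) = 1.2244
  Y=2: P(Y=2) = 1/7, P(X|Y=2) = (1/8, 3/4, 1/8) → H(X|Y=2) = 1.0613
  Y=3: P(Y=3) = 2/7, P(X|Y=3) = (1/8, 1/2, 3/8) → H(X|Y=3) = 1.4056
H(X|Y) = (1/4)·1.5306 + (9/28)·1.2244 + (1/7)·1.0613 + (2/7)·1.4056 = 1.3294 bits

I(X;Y) = H(X) - H(X|Y) = 1.4972 - 1.3294 = 0.1678 bits

Cross-check via I(X;Y) = H(X) + H(Y) - H(X,Y): computing H(Y) from the column sums and H(X,Y) from the 12 cells in the same way gives H(Y) = 1.9438 bits and H(X,Y) = 3.2732 bits, so
I(X;Y) = 1.4972 + 1.9438 - 3.2732 = 0.1678 bits ✓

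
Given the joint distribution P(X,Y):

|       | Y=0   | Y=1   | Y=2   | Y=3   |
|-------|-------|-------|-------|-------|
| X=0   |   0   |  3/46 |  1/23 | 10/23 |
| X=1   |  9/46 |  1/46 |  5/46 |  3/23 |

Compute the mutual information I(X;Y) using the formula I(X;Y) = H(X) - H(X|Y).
0.3521 bits

I(X;Y) = H(X) - H(X|Y)

Marginal of X (row sums):
  P(X=0) = 0 + 3/46 + 1/23 + 10/23 = 25/46
  P(X=1) = 9/46 + 1/46 + 5/46 + 3/23 = 21/46
H(X) = -[(25/46)·log₂(25/46) + (21/46)·log₂(21/46)]
  = 0.4781 + 0.5164 = 0.9945 bits

Marginal of Y (column sums):
  P(Y=0) = 0 + 9/46 = 9/46
  P(Y=1) = 3/46 + 1/46 = 2/23
  P(Y=2) = 1/23 + 5/46 = 7/46
  P(Y=3) = 10/23 + 3/23 = 13/23
H(X|Y) = Σ_y P(y)·H(X|Y=y):
  Y=0: P(Y=0) = 9/46, P(X|Y=0) = (0, 1) → H(X|Y=0) = 0.0000
  Y=1: P(Y=1) = 2/23, P(X|Y=1) = (3/4, 1/4) → H(X|Y=1) = 0.8113
  Y=2: P(Y=2) = 7/46, P(X|Y=2) = (2/7, 5/7) → H(X|Y=2) = 0.8631
  Y=3: P(Y=3) = 13/23, P(X|Y=3) = (10/13, 3/13) → H(X|Y=3) = 0.7793
H(X|Y) = (9/46)·0.0000 + (2/23)·0.8113 + (7/46)·0.8631 + (13/23)·0.7793 = 0.6424 bits

I(X;Y) = H(X) - H(X|Y) = 0.9945 - 0.6424 = 0.3521 bits

Cross-check via I(X;Y) = H(X) + H(Y) - H(X,Y): computing H(Y) from the column sums and H(X,Y) from the 8 cells in the same way gives H(Y) = 1.6455 bits and H(X,Y) = 2.2879 bits, so
I(X;Y) = 0.9945 + 1.6455 - 2.2879 = 0.3521 bits ✓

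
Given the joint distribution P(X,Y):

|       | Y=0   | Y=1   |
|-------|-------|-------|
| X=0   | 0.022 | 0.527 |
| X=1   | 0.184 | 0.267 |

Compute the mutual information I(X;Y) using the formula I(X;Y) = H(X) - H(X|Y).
0.1606 bits

I(X;Y) = H(X) - H(X|Y)

Marginal of X (row sums):
  P(X=0) = 0.022 + 0.527 = 0.549
  P(X=1) = 0.184 + 0.267 = 0.451
H(X) = -[0.549·log₂(0.549) + 0.451·log₂(0.451)]
  = 0.4749519 + 0.5181091 = 0.993061 bits

Marginal of Y (column sums):
  P(Y=0) = 0.022 + 0.184 = 0.206
  P(Y=1) = 0.527 + 0.267 = 0.794
H(X|Y) = Σ_y P(y)·H(X|Y=y):
  Y=0: P(Y=0) = 0.206, P(X|Y=0) = (11/103, 92/103) → H(X|Y=0) = 0.4901758
  Y=1: P(Y=1) = 0.794, P(X|Y=1) = (527/794, 267/794) → H(X|Y=1) = 0.9212065
H(X|Y) = 0.206·0.4901758 + 0.794·0.9212065 = 0.832414 bits

I(X;Y) = H(X) - H(X|Y) = 0.993061 - 0.832414 = 0.1606 bits

Cross-check via I(X;Y) = H(X) + H(Y) - H(X,Y): computing H(Y) from the column sums and H(X,Y) from the 4 cells in the same way gives H(Y) = 0.733767 bits and H(X,Y) = 1.566181 bits, so
I(X;Y) = 0.993061 + 0.733767 - 1.566181 = 0.1606 bits ✓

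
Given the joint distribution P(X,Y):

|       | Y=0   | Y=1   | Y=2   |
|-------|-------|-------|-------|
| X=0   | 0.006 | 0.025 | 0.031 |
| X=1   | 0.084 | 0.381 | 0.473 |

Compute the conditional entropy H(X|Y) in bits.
0.3353 bits

H(X|Y) = H(X,Y) - H(Y)

H(X,Y) = -Σ_{x,y} P(x,y) log₂ P(x,y). Per-cell terms -P(x,y)·log₂P(x,y):
  X=0: 0.04428, 0.13305, 0.15536
  X=1: 0.30017, 0.53040, 0.51088
Sum of the 6 terms: H(X,Y) = 1.6741 bits

Marginal of Y (column sums):
  P(Y=0) = 0.006 + 0.084 = 0.090
  P(Y=1) = 0.025 + 0.381 = 0.406
  P(Y=2) = 0.031 + 0.473 = 0.504
H(Y) = -[0.090·log₂(0.090) + 0.406·log₂(0.406) + 0.504·log₂(0.504)]
  = 0.31265 + 0.52798 + 0.49821 = 1.3388 bits

H(X|Y) = H(X,Y) - H(Y) = 1.6741 - 1.3388 = 0.3353 bits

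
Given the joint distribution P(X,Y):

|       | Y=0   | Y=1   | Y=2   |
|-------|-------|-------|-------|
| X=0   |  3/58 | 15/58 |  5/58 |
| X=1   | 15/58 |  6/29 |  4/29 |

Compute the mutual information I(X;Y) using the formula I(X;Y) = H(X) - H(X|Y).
0.0904 bits

I(X;Y) = H(X) - H(X|Y)

Marginal of X (row sums):
  P(X=0) = 3/58 + 15/58 + 5/58 = 23/58
  P(X=1) = 15/58 + 6/29 + 4/29 = 35/58
H(X) = -[(23/58)·log₂(23/58) + (35/58)·log₂(35/58)]
  = 0.5292 + 0.4397 = 0.9689 bits

Marginal of Y (column sums):
  P(Y=0) = 3/58 + 15/58 = 9/29
  P(Y=1) = 15/58 + 6/29 = 27/58
  P(Y=2) = 5/58 + 4/29 = 13/58
H(X|Y) = Σ_y P(y)·H(X|Y=y):
  Y=0: P(Y=0) = 9/29, P(X|Y=0) = (1/6, 5/6) → H(X|Y=0) = 0.6500
  Y=1: P(Y=1) = 27/58, P(X|Y=1) = (5/9, 4/9) → H(X|Y=1) = 0.9911
  Y=2: P(Y=2) = 13/58, P(X|Y=2) = (5/13, 8/13) → H(X|Y=2) = 0.9612
H(X|Y) = (9/29)·0.6500 + (27/58)·0.9911 + (13/58)·0.9612 = 0.8785 bits

I(X;Y) = H(X) - H(X|Y) = 0.9689 - 0.8785 = 0.0904 bits

Cross-check via I(X;Y) = H(X) + H(Y) - H(X,Y): computing H(Y) from the column sums and H(X,Y) from the 6 cells in the same way gives H(Y) = 1.5210 bits and H(X,Y) = 2.3995 bits, so
I(X;Y) = 0.9689 + 1.5210 - 2.3995 = 0.0904 bits ✓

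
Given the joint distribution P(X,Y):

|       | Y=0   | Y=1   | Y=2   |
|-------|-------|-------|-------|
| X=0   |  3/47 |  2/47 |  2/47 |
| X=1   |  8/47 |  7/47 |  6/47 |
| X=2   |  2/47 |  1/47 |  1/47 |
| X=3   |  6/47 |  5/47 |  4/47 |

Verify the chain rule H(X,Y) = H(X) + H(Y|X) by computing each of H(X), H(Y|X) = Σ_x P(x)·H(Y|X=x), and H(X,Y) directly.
H(X) = 1.7569 bits, H(Y|X) = 1.5629 bits, H(X,Y) = 3.3198 bits

Marginal of X (row sums):
  P(X=0) = 3/47 + 2/47 + 2/47 = 7/47
  P(X=1) = 8/47 + 7/47 + 6/47 = 21/47
  P(X=2) = 2/47 + 1/47 + 1/47 = 4/47
  P(X=3) = 6/47 + 5/47 + 4/47 = 15/47
H(X) = -[(7/47)·log₂(7/47) + (21/47)·log₂(21/47) + (4/47)·log₂(4/47) + (15/47)·log₂(15/47)]
  = 0.4092 + 0.5193 + 0.3025 + 0.5259 = 1.7569 bits

H(Y|X) = Σ_x P(x)·H(Y|X=x):
  X=0: P(X=0) = 7/47, P(Y|X=0) = (3/7, 2/7, 2/7) → H(Y|X=0) = 1.5567
  X=1: P(X=1) = 21/47, P(Y|X=1) = (8/21, 1/3, 2/7) → H(Y|X=1) = 1.5751
  X=2: P(X=2) = 4/47, P(Y|X=2) = (1/2, 1/4, 1/4) → H(Y|X=2) = 1.5000
  X=3: P(X=3) = 15/47, P(Y|X=3) = (2/5, 1/3, 4/15) → H(Y|X=3) = 1.5656
H(Y|X) = (7/47)·1.5567 + (21/47)·1.5751 + (4/47)·1.5000 + (15/47)·1.5656 = 1.5629 bits

H(X,Y) = -Σ_{x,y} P(x,y) log₂ P(x,y). Per-cell terms -P(x,y)·log₂P(x,y):
  X=0: 0.2534, 0.1938, 0.1938
  X=1: 0.4348, 0.4092, 0.3791
  X=2: 0.1938, 0.1182, 0.1182
  X=3: 0.3791, 0.3439, 0.3025
Sum of the 12 terms: H(X,Y) = 3.3198 bits

Chain rule check:
  H(X) + H(Y|X) = 1.7569 + 1.5629 = 3.3198 bits
  H(X,Y) = 3.3198 bits
✓ Chain rule verified.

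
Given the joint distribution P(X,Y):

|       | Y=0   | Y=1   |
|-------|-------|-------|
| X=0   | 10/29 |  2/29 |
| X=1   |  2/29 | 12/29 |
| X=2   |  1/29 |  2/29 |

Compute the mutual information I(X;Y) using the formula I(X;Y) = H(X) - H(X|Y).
0.3427 bits

I(X;Y) = H(X) - H(X|Y)

Marginal of X (row sums):
  P(X=0) = 10/29 + 2/29 = 12/29
  P(X=1) = 2/29 + 12/29 = 14/29
  P(X=2) = 1/29 + 2/29 = 3/29
H(X) = -[(12/29)·log₂(12/29) + (14/29)·log₂(14/29) + (3/29)·log₂(3/29)]
  = 0.5268 + 0.5072 + 0.3386 = 1.3726 bits

Marginal of Y (column sums):
  P(Y=0) = 10/29 + 2/29 + 1/29 = 13/29
  P(Y=1) = 2/29 + 12/29 + 2/29 = 16/29
H(X|Y) = Σ_y P(y)·H(X|Y=y):
  Y=0: P(Y=0) = 13/29, P(X|Y=0) = (10/13, 2/13, 1/13) → H(X|Y=0) = 0.9913
  Y=1: P(Y=1) = 16/29, P(X|Y=1) = (1/8, 3/4, 1/8) → H(X|Y=1) = 1.0613
H(X|Y) = (13/29)·0.9913 + (16/29)·1.0613 = 1.0299 bits

I(X;Y) = H(X) - H(X|Y) = 1.3726 - 1.0299 = 0.3427 bits

Cross-check via I(X;Y) = H(X) + H(Y) - H(X,Y): computing H(Y) from the column sums and H(X,Y) from the 6 cells in the same way gives H(Y) = 0.9923 bits and H(X,Y) = 2.0222 bits, so
I(X;Y) = 1.3726 + 0.9923 - 2.0222 = 0.3427 bits ✓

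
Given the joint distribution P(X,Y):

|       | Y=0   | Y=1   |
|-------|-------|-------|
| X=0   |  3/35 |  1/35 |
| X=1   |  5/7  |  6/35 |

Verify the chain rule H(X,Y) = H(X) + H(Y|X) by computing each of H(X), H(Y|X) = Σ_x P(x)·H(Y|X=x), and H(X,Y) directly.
H(X) = 0.5127 bits, H(Y|X) = 0.7205 bits, H(X,Y) = 1.2333 bits

Marginal of X (row sums):
  P(X=0) = 3/35 + 1/35 = 4/35
  P(X=1) = 5/7 + 6/35 = 31/35
H(X) = -[(4/35)·log₂(4/35) + (31/35)·log₂(31/35)]
  = 0.3576 + 0.1551 = 0.5127 bits

H(Y|X) = Σ_x P(x)·H(Y|X=x):
  X=0: P(X=0) = 4/35, P(Y|X=0) = (3/4, 1/4) → H(Y|X=0) = 0.8113
  X=1: P(X=1) = 31/35, P(Y|X=1) = (25/31, 6/31) → H(Y|X=1) = 0.7088
H(Y|X) = (4/35)·0.8113 + (31/35)·0.7088 = 0.7205 bits

H(X,Y) = -Σ_{x,y} P(x,y) log₂ P(x,y). Per-cell terms -P(x,y)·log₂P(x,y):
  X=0: 0.3038, 0.1466
  X=1: 0.3467, 0.4362
Sum of the 4 terms: H(X,Y) = 1.2333 bits

Chain rule check:
  H(X) + H(Y|X) = 0.5127 + 0.7205 = 1.2332 bits
  H(X,Y) = 1.2333 bits
✓ Chain rule verified (Δ = 0.0001 is 4-dp rounding noise: each of the three values was rounded independently).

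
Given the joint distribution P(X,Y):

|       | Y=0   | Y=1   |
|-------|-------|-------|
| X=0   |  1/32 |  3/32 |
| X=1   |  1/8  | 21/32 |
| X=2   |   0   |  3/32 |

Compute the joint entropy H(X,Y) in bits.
1.5704 bits

H(X,Y) = -Σ_{x,y} P(x,y) log₂ P(x,y). Per-cell terms -P(x,y)·log₂P(x,y):
  X=0: 0.1562, 0.3202
  X=1: 0.3750, 0.3988
  X=2: 0.0000, 0.3202
  (cells with P = 0 contribute 0)
Sum of the 6 terms: H(X,Y) = 1.5704 bits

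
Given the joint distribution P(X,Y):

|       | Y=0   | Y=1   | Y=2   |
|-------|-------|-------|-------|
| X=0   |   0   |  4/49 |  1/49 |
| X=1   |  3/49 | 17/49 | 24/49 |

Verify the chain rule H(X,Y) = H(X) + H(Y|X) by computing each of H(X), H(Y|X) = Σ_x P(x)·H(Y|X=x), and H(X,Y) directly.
H(X) = 0.4754 bits, H(Y|X) = 1.2152 bits, H(X,Y) = 1.6906 bits

Marginal of X (row sums):
  P(X=0) = 0 + 4/49 + 1/49 = 5/49
  P(X=1) = 3/49 + 17/49 + 24/49 = 44/49
H(X) = -[(5/49)·log₂(5/49) + (44/49)·log₂(44/49)]
  = 0.33600 + 0.13943 = 0.4754 bits

H(Y|X) = Σ_x P(x)·H(Y|X=x):
  X=0: P(X=0) = 5/49, P(Y|X=0) = (0, 4/5, 1/5) → H(Y|X=0) = 0.72193
  X=1: P(X=1) = 44/49, P(Y|X=1) = (3/44, 17/44, 6/11) → H(Y|X=1) = 1.27123
H(Y|X) = (5/49)·0.72193 + (44/49)·1.27123 = 1.2152 bits

H(X,Y) = -Σ_{x,y} P(x,y) log₂ P(x,y). Per-cell terms -P(x,y)·log₂P(x,y):
  X=0: 0.00000, 0.29508, 0.11459
  X=1: 0.24672, 0.52986, 0.50437
  (cells with P = 0 contribute 0)
Sum of the 6 terms: H(X,Y) = 1.6906 bits

Chain rule check:
  H(X) + H(Y|X) = 0.4754 + 1.2152 = 1.6906 bits
  H(X,Y) = 1.6906 bits
✓ Chain rule verified.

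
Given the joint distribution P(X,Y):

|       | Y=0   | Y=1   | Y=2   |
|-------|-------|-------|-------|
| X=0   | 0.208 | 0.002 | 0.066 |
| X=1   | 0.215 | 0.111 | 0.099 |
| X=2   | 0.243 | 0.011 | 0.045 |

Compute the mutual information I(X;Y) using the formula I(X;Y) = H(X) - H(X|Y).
0.1190 bits

I(X;Y) = H(X) - H(X|Y)

Marginal of X (row sums):
  P(X=0) = 0.208 + 0.002 + 0.066 = 0.276
  P(X=1) = 0.215 + 0.111 + 0.099 = 0.425
  P(X=2) = 0.243 + 0.011 + 0.045 = 0.299
H(X) = -[0.276·log₂(0.276) + 0.425·log₂(0.425) + 0.299·log₂(0.299)]
  = 0.5126037 + 0.5246477 + 0.5207930 = 1.558044 bits

Marginal of Y (column sums):
  P(Y=0) = 0.208 + 0.215 + 0.243 = 0.666
  P(Y=1) = 0.002 + 0.111 + 0.011 = 0.124
  P(Y=2) = 0.066 + 0.099 + 0.045 = 0.210
H(X|Y) = Σ_y P(y)·H(X|Y=y):
  Y=0: P(Y=0) = 0.666, P(X|Y=0) = (104/333, 215/666, 27/74) → H(X|Y=0) = 1.5816571
  Y=1: P(Y=1) = 0.124, P(X|Y=1) = (1/62, 111/124, 11/124) → H(X|Y=1) = 0.5490841
  Y=2: P(Y=2) = 0.210, P(X|Y=2) = (11/35, 33/70, 3/14) → H(X|Y=2) = 1.5124850
H(X|Y) = 0.666·1.5816571 + 0.124·0.5490841 + 0.210·1.5124850 = 1.439092 bits

I(X;Y) = H(X) - H(X|Y) = 1.558044 - 1.439092 = 0.1190 bits

Cross-check via I(X;Y) = H(X) + H(Y) - H(X,Y): computing H(Y) from the column sums and H(X,Y) from the 9 cells in the same way gives H(Y) = 1.236806 bits and H(X,Y) = 2.675898 bits, so
I(X;Y) = 1.558044 + 1.236806 - 2.675898 = 0.1190 bits ✓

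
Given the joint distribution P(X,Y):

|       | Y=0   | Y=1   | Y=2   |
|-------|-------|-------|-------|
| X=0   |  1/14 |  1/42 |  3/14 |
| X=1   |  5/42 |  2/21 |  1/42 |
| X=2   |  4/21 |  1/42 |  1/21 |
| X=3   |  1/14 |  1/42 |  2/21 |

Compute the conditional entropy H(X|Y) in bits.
1.7313 bits

H(X|Y) = H(X,Y) - H(Y)

H(X,Y) = -Σ_{x,y} P(x,y) log₂ P(x,y). Per-cell terms -P(x,y)·log₂P(x,y):
  X=0: 0.27195, 0.12839, 0.47623
  X=1: 0.36552, 0.32308, 0.12839
  X=2: 0.45568, 0.12839, 0.20916
  X=3: 0.27195, 0.12839, 0.32308
Sum of the 12 terms: H(X,Y) = 3.2102 bits

Marginal of Y (column sums):
  P(Y=0) = 1/14 + 5/42 + 4/21 + 1/14 = 19/42
  P(Y=1) = 1/42 + 2/21 + 1/42 + 1/42 = 1/6
  P(Y=2) = 3/14 + 1/42 + 1/21 + 2/21 = 8/21
H(Y) = -[(19/42)·log₂(19/42) + (1/6)·log₂(1/6) + (8/21)·log₂(8/21)]
  = 0.51770 + 0.43083 + 0.53041 = 1.4789 bits

H(X|Y) = H(X,Y) - H(Y) = 3.2102 - 1.4789 = 1.7313 bits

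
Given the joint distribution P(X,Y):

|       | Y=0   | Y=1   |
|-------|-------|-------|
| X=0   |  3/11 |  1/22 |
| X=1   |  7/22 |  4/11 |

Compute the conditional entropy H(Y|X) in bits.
0.8679 bits

H(Y|X) = H(X,Y) - H(X)

H(X,Y) = -Σ_{x,y} P(x,y) log₂ P(x,y). Per-cell terms -P(x,y)·log₂P(x,y):
  X=0: 0.5112, 0.2027
  X=1: 0.5257, 0.5307
Sum of the 4 terms: H(X,Y) = 1.7703 bits

Marginal of X (row sums):
  P(X=0) = 3/11 + 1/22 = 7/22
  P(X=1) = 7/22 + 4/11 = 15/22
H(X) = -[(7/22)·log₂(7/22) + (15/22)·log₂(15/22)]
  = 0.5257 + 0.3767 = 0.9024 bits

H(Y|X) = H(X,Y) - H(X) = 1.7703 - 0.9024 = 0.8679 bits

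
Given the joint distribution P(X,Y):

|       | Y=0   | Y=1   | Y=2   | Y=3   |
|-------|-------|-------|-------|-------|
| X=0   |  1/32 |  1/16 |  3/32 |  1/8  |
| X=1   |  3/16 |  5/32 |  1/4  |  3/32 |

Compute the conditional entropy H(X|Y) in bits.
0.8243 bits

H(X|Y) = H(X,Y) - H(Y)

H(X,Y) = -Σ_{x,y} P(x,y) log₂ P(x,y). Per-cell terms -P(x,y)·log₂P(x,y):
  X=0: 0.15625, 0.25000, 0.32016, 0.37500
  X=1: 0.45282, 0.41845, 0.50000, 0.32016
Sum of the 8 terms: H(X,Y) = 2.7928 bits

Marginal of Y (column sums):
  P(Y=0) = 1/32 + 3/16 = 7/32
  P(Y=1) = 1/16 + 5/32 = 7/32
  P(Y=2) = 3/32 + 1/4 = 11/32
  P(Y=3) = 1/8 + 3/32 = 7/32
H(Y) = -[(7/32)·log₂(7/32) + (7/32)·log₂(7/32) + (11/32)·log₂(11/32) + (7/32)·log₂(7/32)]
  = 0.47964 + 0.47964 + 0.52957 + 0.47964 = 1.9685 bits

H(X|Y) = H(X,Y) - H(Y) = 2.7928 - 1.9685 = 0.8243 bits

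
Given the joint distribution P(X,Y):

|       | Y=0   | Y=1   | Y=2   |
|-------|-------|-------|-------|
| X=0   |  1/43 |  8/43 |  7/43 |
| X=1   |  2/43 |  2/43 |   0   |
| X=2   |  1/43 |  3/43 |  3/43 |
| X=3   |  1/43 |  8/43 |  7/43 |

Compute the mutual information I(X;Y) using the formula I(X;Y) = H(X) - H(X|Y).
0.1199 bits

I(X;Y) = H(X) - H(X|Y)

Marginal of X (row sums):
  P(X=0) = 1/43 + 8/43 + 7/43 = 16/43
  P(X=1) = 2/43 + 2/43 + 0 = 4/43
  P(X=2) = 1/43 + 3/43 + 3/43 = 7/43
  P(X=3) = 1/43 + 8/43 + 7/43 = 16/43
H(X) = -[(16/43)·log₂(16/43) + (4/43)·log₂(4/43) + (7/43)·log₂(7/43) + (16/43)·log₂(16/43)]
  = 0.530703 + 0.318722 + 0.426334 + 0.530703 = 1.80646 bits

Marginal of Y (column sums):
  P(Y=0) = 1/43 + 2/43 + 1/43 + 1/43 = 5/43
  P(Y=1) = 8/43 + 2/43 + 3/43 + 8/43 = 21/43
  P(Y=2) = 7/43 + 0 + 3/43 + 7/43 = 17/43
H(X|Y) = Σ_y P(y)·H(X|Y=y):
  Y=0: P(Y=0) = 5/43, P(X|Y=0) = (1/5, 2/5, 1/5, 1/5) → H(X|Y=0) = 1.921928
  Y=1: P(Y=1) = 21/43, P(X|Y=1) = (8/21, 2/21, 1/7, 8/21) → H(X|Y=1) = 1.784942
  Y=2: P(Y=2) = 17/43, P(X|Y=2) = (7/17, 0, 3/17, 7/17) → H(X|Y=2) = 1.495824
H(X|Y) = (5/43)·1.921928 + (21/43)·1.784942 + (17/43)·1.495824 = 1.68657 bits

I(X;Y) = H(X) - H(X|Y) = 1.80646 - 1.68657 = 0.1199 bits

Cross-check via I(X;Y) = H(X) + H(Y) - H(X,Y): computing H(Y) from the column sums and H(X,Y) from the 12 cells in the same way gives H(Y) = 1.39521 bits and H(X,Y) = 3.08178 bits, so
I(X;Y) = 1.80646 + 1.39521 - 3.08178 = 0.1199 bits ✓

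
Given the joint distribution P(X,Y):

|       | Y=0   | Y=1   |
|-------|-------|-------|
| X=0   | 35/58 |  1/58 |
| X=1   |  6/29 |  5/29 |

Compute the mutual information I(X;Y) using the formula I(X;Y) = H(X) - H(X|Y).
0.2100 bits

I(X;Y) = H(X) - H(X|Y)

Marginal of X (row sums):
  P(X=0) = 35/58 + 1/58 = 18/29
  P(X=1) = 6/29 + 5/29 = 11/29
H(X) = -[(18/29)·log₂(18/29) + (11/29)·log₂(11/29)]
  = 0.42707 + 0.53048 = 0.95755 bits

Marginal of Y (column sums):
  P(Y=0) = 35/58 + 6/29 = 47/58
  P(Y=1) = 1/58 + 5/29 = 11/58
H(X|Y) = Σ_y P(y)·H(X|Y=y):
  Y=0: P(Y=0) = 47/58, P(X|Y=0) = (35/47, 12/47) → H(X|Y=0) = 0.81960
  Y=1: P(Y=1) = 11/58, P(X|Y=1) = (1/11, 10/11) → H(X|Y=1) = 0.43950
H(X|Y) = (47/58)·0.81960 + (11/58)·0.43950 = 0.74751 bits

I(X;Y) = H(X) - H(X|Y) = 0.95755 - 0.74751 = 0.2100 bits

Cross-check via I(X;Y) = H(X) + H(Y) - H(X,Y): computing H(Y) from the column sums and H(X,Y) from the 4 cells in the same way gives H(Y) = 0.70075 bits and H(X,Y) = 1.44826 bits, so
I(X;Y) = 0.95755 + 0.70075 - 1.44826 = 0.2100 bits ✓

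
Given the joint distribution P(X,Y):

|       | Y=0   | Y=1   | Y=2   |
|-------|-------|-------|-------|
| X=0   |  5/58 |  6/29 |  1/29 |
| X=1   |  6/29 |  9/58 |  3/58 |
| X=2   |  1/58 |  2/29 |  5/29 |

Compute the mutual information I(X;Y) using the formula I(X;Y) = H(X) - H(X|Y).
0.2552 bits

I(X;Y) = H(X) - H(X|Y)

Marginal of X (row sums):
  P(X=0) = 5/58 + 6/29 + 1/29 = 19/58
  P(X=1) = 6/29 + 9/58 + 3/58 = 12/29
  P(X=2) = 1/58 + 2/29 + 5/29 = 15/58
H(X) = -[(19/58)·log₂(19/58) + (12/29)·log₂(12/29) + (15/58)·log₂(15/58)]
  = 0.5274 + 0.5268 + 0.5046 = 1.5588 bits

Marginal of Y (column sums):
  P(Y=0) = 5/58 + 6/29 + 1/58 = 9/29
  P(Y=1) = 6/29 + 9/58 + 2/29 = 25/58
  P(Y=2) = 1/29 + 3/58 + 5/29 = 15/58
H(X|Y) = Σ_y P(y)·H(X|Y=y):
  Y=0: P(Y=0) = 9/29, P(X|Y=0) = (5/18, 2/3, 1/18) → H(X|Y=0) = 1.1350
  Y=1: P(Y=1) = 25/58, P(X|Y=1) = (12/25, 9/25, 4/25) → H(X|Y=1) = 1.4619
  Y=2: P(Y=2) = 15/58, P(X|Y=2) = (2/15, 1/5, 2/3) → H(X|Y=2) = 1.2419
H(X|Y) = (9/29)·1.1350 + (25/58)·1.4619 + (15/58)·1.2419 = 1.3036 bits

I(X;Y) = H(X) - H(X|Y) = 1.5588 - 1.3036 = 0.2552 bits

Cross-check via I(X;Y) = H(X) + H(Y) - H(X,Y): computing H(Y) from the column sums and H(X,Y) from the 9 cells in the same way gives H(Y) = 1.5518 bits and H(X,Y) = 2.8554 bits, so
I(X;Y) = 1.5588 + 1.5518 - 2.8554 = 0.2552 bits ✓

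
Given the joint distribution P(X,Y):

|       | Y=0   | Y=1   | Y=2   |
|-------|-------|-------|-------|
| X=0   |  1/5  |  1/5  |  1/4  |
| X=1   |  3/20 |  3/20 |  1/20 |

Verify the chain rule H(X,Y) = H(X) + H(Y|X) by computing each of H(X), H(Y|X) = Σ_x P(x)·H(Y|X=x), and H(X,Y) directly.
H(X) = 0.9341 bits, H(Y|X) = 1.5319 bits, H(X,Y) = 2.4660 bits

Marginal of X (row sums):
  P(X=0) = 1/5 + 1/5 + 1/4 = 13/20
  P(X=1) = 3/20 + 3/20 + 1/20 = 7/20
H(X) = -[(13/20)·log₂(13/20) + (7/20)·log₂(7/20)]
  = 0.40397 + 0.53010 = 0.9341 bits

H(Y|X) = Σ_x P(x)·H(Y|X=x):
  X=0: P(X=0) = 13/20, P(Y|X=0) = (4/13, 4/13, 5/13) → H(Y|X=0) = 1.57662
  X=1: P(X=1) = 7/20, P(Y|X=1) = (3/7, 3/7, 1/7) → H(Y|X=1) = 1.44882
H(Y|X) = (13/20)·1.57662 + (7/20)·1.44882 = 1.5319 bits

H(X,Y) = -Σ_{x,y} P(x,y) log₂ P(x,y). Per-cell terms -P(x,y)·log₂P(x,y):
  X=0: 0.46439, 0.46439, 0.50000
  X=1: 0.41054, 0.41054, 0.21610
Sum of the 6 terms: H(X,Y) = 2.4660 bits

Chain rule check:
  H(X) + H(Y|X) = 0.9341 + 1.5319 = 2.4660 bits
  H(X,Y) = 2.4660 bits
✓ Chain rule verified.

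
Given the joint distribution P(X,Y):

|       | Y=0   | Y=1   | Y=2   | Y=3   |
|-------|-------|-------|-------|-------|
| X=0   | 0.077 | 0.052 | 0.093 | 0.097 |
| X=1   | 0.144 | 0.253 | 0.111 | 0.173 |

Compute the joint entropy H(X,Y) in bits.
2.8459 bits

H(X,Y) = -Σ_{x,y} P(x,y) log₂ P(x,y). Per-cell terms -P(x,y)·log₂P(x,y):
  X=0: 0.2848, 0.2218, 0.3187, 0.3265
  X=1: 0.4026, 0.5016, 0.3520, 0.4379
Sum of the 8 terms: H(X,Y) = 2.8459 bits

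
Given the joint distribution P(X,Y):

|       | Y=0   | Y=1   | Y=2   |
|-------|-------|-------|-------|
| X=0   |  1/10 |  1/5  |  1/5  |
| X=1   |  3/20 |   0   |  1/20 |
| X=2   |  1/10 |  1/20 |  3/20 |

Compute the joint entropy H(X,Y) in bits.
2.8464 bits

H(X,Y) = -Σ_{x,y} P(x,y) log₂ P(x,y). Per-cell terms -P(x,y)·log₂P(x,y):
  X=0: 0.3322, 0.4644, 0.4644
  X=1: 0.4105, 0.0000, 0.2161
  X=2: 0.3322, 0.2161, 0.4105
  (cells with P = 0 contribute 0)
Sum of the 9 terms: H(X,Y) = 2.8464 bits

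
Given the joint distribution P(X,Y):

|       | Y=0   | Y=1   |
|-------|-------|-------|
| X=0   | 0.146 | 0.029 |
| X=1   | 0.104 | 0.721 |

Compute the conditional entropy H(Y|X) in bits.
0.5643 bits

H(Y|X) = H(X,Y) - H(X)

H(X,Y) = -Σ_{x,y} P(x,y) log₂ P(x,y). Per-cell terms -P(x,y)·log₂P(x,y):
  X=0: 0.40529, 0.14813
  X=1: 0.33960, 0.34026
Sum of the 4 terms: H(X,Y) = 1.2333 bits

Marginal of X (row sums):
  P(X=0) = 0.146 + 0.029 = 0.175
  P(X=1) = 0.104 + 0.721 = 0.825
H(X) = -[0.175·log₂(0.175) + 0.825·log₂(0.825)]
  = 0.44005 + 0.22897 = 0.6690 bits

H(Y|X) = H(X,Y) - H(X) = 1.2333 - 0.6690 = 0.5643 bits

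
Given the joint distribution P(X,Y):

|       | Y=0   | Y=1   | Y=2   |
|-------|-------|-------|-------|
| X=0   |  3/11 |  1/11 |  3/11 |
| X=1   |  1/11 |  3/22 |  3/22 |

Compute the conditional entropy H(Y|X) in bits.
1.4897 bits

H(Y|X) = H(X,Y) - H(X)

H(X,Y) = -Σ_{x,y} P(x,y) log₂ P(x,y). Per-cell terms -P(x,y)·log₂P(x,y):
  X=0: 0.5112, 0.3145, 0.5112
  X=1: 0.3145, 0.3920, 0.3920
Sum of the 6 terms: H(X,Y) = 2.4354 bits

Marginal of X (row sums):
  P(X=0) = 3/11 + 1/11 + 3/11 = 7/11
  P(X=1) = 1/11 + 3/22 + 3/22 = 4/11
H(X) = -[(7/11)·log₂(7/11) + (4/11)·log₂(4/11)]
  = 0.4150 + 0.5307 = 0.9457 bits

H(Y|X) = H(X,Y) - H(X) = 2.4354 - 0.9457 = 1.4897 bits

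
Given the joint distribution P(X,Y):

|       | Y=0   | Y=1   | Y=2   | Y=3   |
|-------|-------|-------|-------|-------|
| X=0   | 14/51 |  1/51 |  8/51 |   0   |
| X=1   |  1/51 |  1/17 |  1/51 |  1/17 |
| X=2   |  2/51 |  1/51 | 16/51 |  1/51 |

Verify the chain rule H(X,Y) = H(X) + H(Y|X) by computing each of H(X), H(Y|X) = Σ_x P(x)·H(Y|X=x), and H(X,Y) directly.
H(X) = 1.4669 bits, H(Y|X) = 1.2092 bits, H(X,Y) = 2.6761 bits

Marginal of X (row sums):
  P(X=0) = 14/51 + 1/51 + 8/51 + 0 = 23/51
  P(X=1) = 1/51 + 1/17 + 1/51 + 1/17 = 8/51
  P(X=2) = 2/51 + 1/51 + 16/51 + 1/51 = 20/51
H(X) = -[(23/51)·log₂(23/51) + (8/51)·log₂(8/51) + (20/51)·log₂(20/51)]
  = 0.51811 + 0.41920 + 0.52961 = 1.4669 bits

H(Y|X) = Σ_x P(x)·H(Y|X=x):
  X=0: P(X=0) = 23/51, P(Y|X=0) = (14/23, 1/23, 8/23, 0) → H(Y|X=0) = 1.16256
  X=1: P(X=1) = 8/51, P(Y|X=1) = (1/8, 3/8, 1/8, 3/8) → H(Y|X=1) = 1.81128
  X=2: P(X=2) = 20/51, P(Y|X=2) = (1/10, 1/20, 4/5, 1/20) → H(Y|X=2) = 1.02193
H(Y|X) = (23/51)·1.16256 + (8/51)·1.81128 + (20/51)·1.02193 = 1.2092 bits

H(X,Y) = -Σ_{x,y} P(x,y) log₂ P(x,y). Per-cell terms -P(x,y)·log₂P(x,y):
  X=0: 0.51198, 0.11122, 0.41920, 0.00000
  X=1: 0.11122, 0.24044, 0.11122, 0.24044
  X=2: 0.18323, 0.11122, 0.52468, 0.11122
  (cells with P = 0 contribute 0)
Sum of the 12 terms: H(X,Y) = 2.6761 bits

Chain rule check:
  H(X) + H(Y|X) = 1.4669 + 1.2092 = 2.6761 bits
  H(X,Y) = 2.6761 bits
✓ Chain rule verified.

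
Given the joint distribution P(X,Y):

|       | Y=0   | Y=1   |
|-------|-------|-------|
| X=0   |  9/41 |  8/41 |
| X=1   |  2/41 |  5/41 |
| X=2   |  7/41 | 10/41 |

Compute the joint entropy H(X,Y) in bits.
2.4549 bits

H(X,Y) = -Σ_{x,y} P(x,y) log₂ P(x,y). Per-cell terms -P(x,y)·log₂P(x,y):
  X=0: 0.4802, 0.4600
  X=1: 0.2126, 0.3702
  X=2: 0.4354, 0.4965
Sum of the 6 terms: H(X,Y) = 2.4549 bits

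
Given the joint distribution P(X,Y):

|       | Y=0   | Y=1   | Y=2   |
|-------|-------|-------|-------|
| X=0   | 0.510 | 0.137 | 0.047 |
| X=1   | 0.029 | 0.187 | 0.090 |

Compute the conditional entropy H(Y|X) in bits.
1.1202 bits

H(Y|X) = H(X,Y) - H(X)

H(X,Y) = -Σ_{x,y} P(x,y) log₂ P(x,y). Per-cell terms -P(x,y)·log₂P(x,y):
  X=0: 0.495430, 0.392882, 0.207326
  X=1: 0.148126, 0.452332, 0.312654
Sum of the 6 terms: H(X,Y) = 2.008750 bits

Marginal of X (row sums):
  P(X=0) = 0.510 + 0.137 + 0.047 = 0.694
  P(X=1) = 0.029 + 0.187 + 0.090 = 0.306
H(X) = -[0.694·log₂(0.694) + 0.306·log₂(0.306)]
  = 0.365733 + 0.522769 = 0.888502 bits

H(Y|X) = H(X,Y) - H(X) = 2.008750 - 0.888502 = 1.1202 bits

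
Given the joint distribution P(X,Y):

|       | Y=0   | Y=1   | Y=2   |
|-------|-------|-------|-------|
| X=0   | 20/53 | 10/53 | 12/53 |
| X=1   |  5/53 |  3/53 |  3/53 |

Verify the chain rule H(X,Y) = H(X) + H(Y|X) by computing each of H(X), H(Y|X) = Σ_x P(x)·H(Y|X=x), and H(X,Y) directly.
H(X) = 0.7368 bits, H(Y|X) = 1.5233 bits, H(X,Y) = 2.2601 bits

Marginal of X (row sums):
  P(X=0) = 20/53 + 10/53 + 12/53 = 42/53
  P(X=1) = 5/53 + 3/53 + 3/53 = 11/53
H(X) = -[(42/53)·log₂(42/53) + (11/53)·log₂(11/53)]
  = 0.26595 + 0.47082 = 0.7368 bits

H(Y|X) = Σ_x P(x)·H(Y|X=x):
  X=0: P(X=0) = 42/53, P(Y|X=0) = (10/21, 5/21, 2/7) → H(Y|X=0) = 1.51905
  X=1: P(X=1) = 11/53, P(Y|X=1) = (5/11, 3/11, 3/11) → H(Y|X=1) = 1.53948
H(Y|X) = (42/53)·1.51905 + (11/53)·1.53948 = 1.5233 bits

H(X,Y) = -Σ_{x,y} P(x,y) log₂ P(x,y). Per-cell terms -P(x,y)·log₂P(x,y):
  X=0: 0.53056, 0.45396, 0.48520
  X=1: 0.32132, 0.23451, 0.23451
Sum of the 6 terms: H(X,Y) = 2.2601 bits

Chain rule check:
  H(X) + H(Y|X) = 0.7368 + 1.5233 = 2.2601 bits
  H(X,Y) = 2.2601 bits
✓ Chain rule verified.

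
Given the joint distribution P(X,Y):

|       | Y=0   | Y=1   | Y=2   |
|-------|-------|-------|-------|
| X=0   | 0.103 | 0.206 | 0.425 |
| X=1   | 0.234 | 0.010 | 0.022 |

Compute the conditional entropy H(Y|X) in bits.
1.1742 bits

H(Y|X) = H(X,Y) - H(X)

H(X,Y) = -Σ_{x,y} P(x,y) log₂ P(x,y). Per-cell terms -P(x,y)·log₂P(x,y):
  X=0: 0.33777, 0.46953, 0.52465
  X=1: 0.49033, 0.06644, 0.12114
Sum of the 6 terms: H(X,Y) = 2.0099 bits

Marginal of X (row sums):
  P(X=0) = 0.103 + 0.206 + 0.425 = 0.734
  P(X=1) = 0.234 + 0.010 + 0.022 = 0.266
H(X) = -[0.734·log₂(0.734) + 0.266·log₂(0.266)]
  = 0.32747 + 0.50819 = 0.8357 bits

H(Y|X) = H(X,Y) - H(X) = 2.0099 - 0.8357 = 1.1742 bits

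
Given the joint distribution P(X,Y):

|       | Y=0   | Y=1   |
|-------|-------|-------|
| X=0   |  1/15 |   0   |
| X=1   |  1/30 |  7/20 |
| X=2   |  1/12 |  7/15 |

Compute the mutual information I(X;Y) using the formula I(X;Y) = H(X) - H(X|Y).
0.1864 bits

I(X;Y) = H(X) - H(X|Y)

Marginal of X (row sums):
  P(X=0) = 1/15 + 0 = 1/15
  P(X=1) = 1/30 + 7/20 = 23/60
  P(X=2) = 1/12 + 7/15 = 11/20
H(X) = -[(1/15)·log₂(1/15) + (23/60)·log₂(23/60) + (11/20)·log₂(11/20)]
  = 0.26046 + 0.53028 + 0.47437 = 1.2651 bits

Marginal of Y (column sums):
  P(Y=0) = 1/15 + 1/30 + 1/12 = 11/60
  P(Y=1) = 0 + 7/20 + 7/15 = 49/60
H(X|Y) = Σ_y P(y)·H(X|Y=y):
  Y=0: P(Y=0) = 11/60, P(X|Y=0) = (4/11, 2/11, 5/11) → H(X|Y=0) = 1.49492
  Y=1: P(Y=1) = 49/60, P(X|Y=1) = (0, 3/7, 4/7) → H(X|Y=1) = 0.98523
H(X|Y) = (11/60)·1.49492 + (49/60)·0.98523 = 1.0787 bits

I(X;Y) = H(X) - H(X|Y) = 1.2651 - 1.0787 = 0.1864 bits

Cross-check via I(X;Y) = H(X) + H(Y) - H(X,Y): computing H(Y) from the column sums and H(X,Y) from the 6 cells in the same way gives H(Y) = 0.6873 bits and H(X,Y) = 1.7660 bits, so
I(X;Y) = 1.2651 + 0.6873 - 1.7660 = 0.1864 bits ✓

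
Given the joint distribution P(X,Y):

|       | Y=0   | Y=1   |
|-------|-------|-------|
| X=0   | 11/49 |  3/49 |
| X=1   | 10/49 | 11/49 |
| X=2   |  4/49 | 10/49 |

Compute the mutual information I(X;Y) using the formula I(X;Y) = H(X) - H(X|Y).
0.1111 bits

I(X;Y) = H(X) - H(X|Y)

Marginal of X (row sums):
  P(X=0) = 11/49 + 3/49 = 2/7
  P(X=1) = 10/49 + 11/49 = 3/7
  P(X=2) = 4/49 + 10/49 = 2/7
H(X) = -[(2/7)·log₂(2/7) + (3/7)·log₂(3/7) + (2/7)·log₂(2/7)]
  = 0.5164 + 0.5239 + 0.5164 = 1.5567 bits

Marginal of Y (column sums):
  P(Y=0) = 11/49 + 10/49 + 4/49 = 25/49
  P(Y=1) = 3/49 + 11/49 + 10/49 = 24/49
H(X|Y) = Σ_y P(y)·H(X|Y=y):
  Y=0: P(Y=0) = 25/49, P(X|Y=0) = (11/25, 2/5, 4/25) → H(X|Y=0) = 1.4729
  Y=1: P(Y=1) = 24/49, P(X|Y=1) = (1/8, 11/24, 5/12) → H(X|Y=1) = 1.4171
H(X|Y) = (25/49)·1.4729 + (24/49)·1.4171 = 1.4456 bits

I(X;Y) = H(X) - H(X|Y) = 1.5567 - 1.4456 = 0.1111 bits

Cross-check via I(X;Y) = H(X) + H(Y) - H(X,Y): computing H(Y) from the column sums and H(X,Y) from the 6 cells in the same way gives H(Y) = 0.9997 bits and H(X,Y) = 2.4453 bits, so
I(X;Y) = 1.5567 + 0.9997 - 2.4453 = 0.1111 bits ✓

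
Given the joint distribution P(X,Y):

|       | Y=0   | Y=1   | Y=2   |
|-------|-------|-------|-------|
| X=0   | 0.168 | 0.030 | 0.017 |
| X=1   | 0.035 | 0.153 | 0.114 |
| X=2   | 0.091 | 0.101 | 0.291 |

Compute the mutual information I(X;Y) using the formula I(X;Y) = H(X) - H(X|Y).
0.2740 bits

I(X;Y) = H(X) - H(X|Y)

Marginal of X (row sums):
  P(X=0) = 0.168 + 0.030 + 0.017 = 0.215
  P(X=1) = 0.035 + 0.153 + 0.114 = 0.302
  P(X=2) = 0.091 + 0.101 + 0.291 = 0.483
H(X) = -[0.215·log₂(0.215) + 0.302·log₂(0.302) + 0.483·log₂(0.483)]
  = 0.4768 + 0.5217 + 0.5071 = 1.5056 bits

Marginal of Y (column sums):
  P(Y=0) = 0.168 + 0.035 + 0.091 = 0.294
  P(Y=1) = 0.030 + 0.153 + 0.101 = 0.284
  P(Y=2) = 0.017 + 0.114 + 0.291 = 0.422
H(X|Y) = Σ_y P(y)·H(X|Y=y):
  Y=0: P(Y=0) = 0.294, P(X|Y=0) = (4/7, 5/42, 13/42) → H(X|Y=0) = 1.3505
  Y=1: P(Y=1) = 0.284, P(X|Y=1) = (15/142, 153/284, 101/284) → H(X|Y=1) = 1.3537
  Y=2: P(Y=2) = 0.422, P(X|Y=2) = (17/422, 57/211, 291/422) → H(X|Y=2) = 1.0665
H(X|Y) = 0.294·1.3505 + 0.284·1.3537 + 0.422·1.0665 = 1.2316 bits

I(X;Y) = H(X) - H(X|Y) = 1.5056 - 1.2316 = 0.2740 bits

Cross-check via I(X;Y) = H(X) + H(Y) - H(X,Y): computing H(Y) from the column sums and H(X,Y) from the 9 cells in the same way gives H(Y) = 1.5602 bits and H(X,Y) = 2.7918 bits, so
I(X;Y) = 1.5056 + 1.5602 - 2.7918 = 0.2740 bits ✓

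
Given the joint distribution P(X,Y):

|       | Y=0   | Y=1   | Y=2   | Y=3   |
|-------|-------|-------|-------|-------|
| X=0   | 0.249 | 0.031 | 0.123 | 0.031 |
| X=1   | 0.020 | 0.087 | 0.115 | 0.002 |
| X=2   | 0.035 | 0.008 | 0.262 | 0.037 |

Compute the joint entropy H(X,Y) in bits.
2.8854 bits

H(X,Y) = -Σ_{x,y} P(x,y) log₂ P(x,y). Per-cell terms -P(x,y)·log₂P(x,y):
  X=0: 0.49944, 0.15536, 0.37186, 0.15536
  X=1: 0.11288, 0.30649, 0.35883, 0.01793
  X=2: 0.16928, 0.05573, 0.50628, 0.17598
Sum of the 12 terms: H(X,Y) = 2.8854 bits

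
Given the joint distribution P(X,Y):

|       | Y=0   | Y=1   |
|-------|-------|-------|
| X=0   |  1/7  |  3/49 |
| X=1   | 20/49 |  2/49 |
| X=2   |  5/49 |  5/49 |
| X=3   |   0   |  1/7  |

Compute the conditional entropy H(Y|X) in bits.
0.5813 bits

H(Y|X) = H(X,Y) - H(X)

H(X,Y) = -Σ_{x,y} P(x,y) log₂ P(x,y). Per-cell terms -P(x,y)·log₂P(x,y):
  X=0: 0.401051, 0.246719
  X=1: 0.527666, 0.188356
  X=2: 0.335998, 0.335998
  X=3: 0.000000, 0.401051
  (cells with P = 0 contribute 0)
Sum of the 8 terms: H(X,Y) = 2.43684 bits

Marginal of X (row sums):
  P(X=0) = 1/7 + 3/49 = 10/49
  P(X=1) = 20/49 + 2/49 = 22/49
  P(X=2) = 5/49 + 5/49 = 10/49
  P(X=3) = 0 + 1/7 = 1/7
H(X) = -[(10/49)·log₂(10/49) + (22/49)·log₂(22/49) + (10/49)·log₂(10/49) + (1/7)·log₂(1/7)]
  = 0.467915 + 0.518696 + 0.467915 + 0.401051 = 1.85558 bits

H(Y|X) = H(X,Y) - H(X) = 2.43684 - 1.85558 = 0.5813 bits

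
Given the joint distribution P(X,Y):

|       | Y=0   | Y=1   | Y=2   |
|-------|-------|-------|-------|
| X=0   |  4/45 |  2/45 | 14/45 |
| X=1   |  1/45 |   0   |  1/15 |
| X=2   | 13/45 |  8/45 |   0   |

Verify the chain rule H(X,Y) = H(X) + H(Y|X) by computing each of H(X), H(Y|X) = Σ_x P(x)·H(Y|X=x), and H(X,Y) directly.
H(X) = 1.3435 bits, H(Y|X) = 1.0336 bits, H(X,Y) = 2.3771 bits

Marginal of X (row sums):
  P(X=0) = 4/45 + 2/45 + 14/45 = 4/9
  P(X=1) = 1/45 + 0 + 1/15 = 4/45
  P(X=2) = 13/45 + 8/45 + 0 = 7/15
H(X) = -[(4/9)·log₂(4/9) + (4/45)·log₂(4/45) + (7/15)·log₂(7/15)]
  = 0.5200 + 0.3104 + 0.5131 = 1.3435 bits

H(Y|X) = Σ_x P(x)·H(Y|X=x):
  X=0: P(X=0) = 4/9, P(Y|X=0) = (1/5, 1/10, 7/10) → H(Y|X=0) = 1.1568
  X=1: P(X=1) = 4/45, P(Y|X=1) = (1/4, 0, 3/4) → H(Y|X=1) = 0.8113
  X=2: P(X=2) = 7/15, P(Y|X=2) = (13/21, 8/21, 0) → H(Y|X=2) = 0.9587
H(Y|X) = (4/9)·1.1568 + (4/45)·0.8113 + (7/15)·0.9587 = 1.0336 bits

H(X,Y) = -Σ_{x,y} P(x,y) log₂ P(x,y). Per-cell terms -P(x,y)·log₂P(x,y):
  X=0: 0.3104, 0.1996, 0.5241
  X=1: 0.1220, 0.0000, 0.2605
  X=2: 0.5175, 0.4430, 0.0000
  (cells with P = 0 contribute 0)
Sum of the 9 terms: H(X,Y) = 2.3771 bits

Chain rule check:
  H(X) + H(Y|X) = 1.3435 + 1.0336 = 2.3771 bits
  H(X,Y) = 2.3771 bits
✓ Chain rule verified.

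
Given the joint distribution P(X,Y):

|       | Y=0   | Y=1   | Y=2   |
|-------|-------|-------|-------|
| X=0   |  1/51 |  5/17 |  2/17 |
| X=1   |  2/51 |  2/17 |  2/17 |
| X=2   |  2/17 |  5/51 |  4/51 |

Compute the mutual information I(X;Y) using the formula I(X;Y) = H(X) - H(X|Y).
0.1332 bits

I(X;Y) = H(X) - H(X|Y)

Marginal of X (row sums):
  P(X=0) = 1/51 + 5/17 + 2/17 = 22/51
  P(X=1) = 2/51 + 2/17 + 2/17 = 14/51
  P(X=2) = 2/17 + 5/51 + 4/51 = 5/17
H(X) = -[(22/51)·log₂(22/51) + (14/51)·log₂(14/51) + (5/17)·log₂(5/17)]
  = 0.523252 + 0.511980 + 0.519275 = 1.55451 bits

Marginal of Y (column sums):
  P(Y=0) = 1/51 + 2/51 + 2/17 = 3/17
  P(Y=1) = 5/17 + 2/17 + 5/51 = 26/51
  P(Y=2) = 2/17 + 2/17 + 4/51 = 16/51
H(X|Y) = Σ_y P(y)·H(X|Y=y):
  Y=0: P(Y=0) = 3/17, P(X|Y=0) = (1/9, 2/9, 2/3) → H(X|Y=0) = 1.224394
  Y=1: P(Y=1) = 26/51, P(X|Y=1) = (15/26, 3/13, 5/26) → H(X|Y=1) = 1.403410
  Y=2: P(Y=2) = 16/51, P(X|Y=2) = (3/8, 3/8, 1/4) → H(X|Y=2) = 1.561278
H(X|Y) = (3/17)·1.224394 + (26/51)·1.403410 + (16/51)·1.561278 = 1.42135 bits

I(X;Y) = H(X) - H(X|Y) = 1.55451 - 1.42135 = 0.1332 bits

Cross-check via I(X;Y) = H(X) + H(Y) - H(X,Y): computing H(Y) from the column sums and H(X,Y) from the 9 cells in the same way gives H(Y) = 1.46182 bits and H(X,Y) = 2.88317 bits, so
I(X;Y) = 1.55451 + 1.46182 - 2.88317 = 0.1332 bits ✓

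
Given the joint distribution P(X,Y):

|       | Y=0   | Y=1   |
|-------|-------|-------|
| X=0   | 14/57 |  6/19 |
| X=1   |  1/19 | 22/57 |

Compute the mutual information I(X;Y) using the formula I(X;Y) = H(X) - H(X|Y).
0.0919 bits

I(X;Y) = H(X) - H(X|Y)

Marginal of X (row sums):
  P(X=0) = 14/57 + 6/19 = 32/57
  P(X=1) = 1/19 + 22/57 = 25/57
H(X) = -[(32/57)·log₂(32/57) + (25/57)·log₂(25/57)]
  = 0.4676 + 0.5215 = 0.9891 bits

Marginal of Y (column sums):
  P(Y=0) = 14/57 + 1/19 = 17/57
  P(Y=1) = 6/19 + 22/57 = 40/57
H(X|Y) = Σ_y P(y)·H(X|Y=y):
  Y=0: P(Y=0) = 17/57, P(X|Y=0) = (14/17, 3/17) → H(X|Y=0) = 0.6723
  Y=1: P(Y=1) = 40/57, P(X|Y=1) = (9/20, 11/20) → H(X|Y=1) = 0.9928
H(X|Y) = (17/57)·0.6723 + (40/57)·0.9928 = 0.8972 bits

I(X;Y) = H(X) - H(X|Y) = 0.9891 - 0.8972 = 0.0919 bits

Cross-check via I(X;Y) = H(X) + H(Y) - H(X,Y): computing H(Y) from the column sums and H(X,Y) from the 4 cells in the same way gives H(Y) = 0.8791 bits and H(X,Y) = 1.7763 bits, so
I(X;Y) = 0.9891 + 0.8791 - 1.7763 = 0.0919 bits ✓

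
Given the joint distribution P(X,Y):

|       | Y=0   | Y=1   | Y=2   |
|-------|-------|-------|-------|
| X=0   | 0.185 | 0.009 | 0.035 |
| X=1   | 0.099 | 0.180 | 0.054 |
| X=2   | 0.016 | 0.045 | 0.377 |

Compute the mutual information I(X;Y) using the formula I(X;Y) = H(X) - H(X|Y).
0.5505 bits

I(X;Y) = H(X) - H(X|Y)

Marginal of X (row sums):
  P(X=0) = 0.185 + 0.009 + 0.035 = 0.229
  P(X=1) = 0.099 + 0.180 + 0.054 = 0.333
  P(X=2) = 0.016 + 0.045 + 0.377 = 0.438
H(X) = -[0.229·log₂(0.229) + 0.333·log₂(0.333) + 0.438·log₂(0.438)]
  = 0.48699 + 0.52827 + 0.52166 = 1.5369 bits

Marginal of Y (column sums):
  P(Y=0) = 0.185 + 0.099 + 0.016 = 0.300
  P(Y=1) = 0.009 + 0.180 + 0.045 = 0.234
  P(Y=2) = 0.035 + 0.054 + 0.377 = 0.466
H(X|Y) = Σ_y P(y)·H(X|Y=y):
  Y=0: P(Y=0) = 0.300, P(X|Y=0) = (37/60, 33/100, 4/75) → H(X|Y=0) = 1.18345
  Y=1: P(Y=1) = 0.234, P(X|Y=1) = (1/26, 10/13, 5/26) → H(X|Y=1) = 0.92936
  Y=2: P(Y=2) = 0.466, P(X|Y=2) = (35/466, 27/233, 377/466) → H(X|Y=2) = 0.88819
H(X|Y) = 0.300·1.18345 + 0.234·0.92936 + 0.466·0.88819 = 0.9864 bits

I(X;Y) = H(X) - H(X|Y) = 1.5369 - 0.9864 = 0.5505 bits

Cross-check via I(X;Y) = H(X) + H(Y) - H(X,Y): computing H(Y) from the column sums and H(X,Y) from the 9 cells in the same way gives H(Y) = 1.5248 bits and H(X,Y) = 2.5112 bits, so
I(X;Y) = 1.5369 + 1.5248 - 2.5112 = 0.5505 bits ✓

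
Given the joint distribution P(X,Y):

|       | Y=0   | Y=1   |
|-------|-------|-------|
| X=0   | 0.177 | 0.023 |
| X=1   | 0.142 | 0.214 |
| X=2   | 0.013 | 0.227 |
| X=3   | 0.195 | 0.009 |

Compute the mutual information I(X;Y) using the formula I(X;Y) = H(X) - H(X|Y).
0.4234 bits

I(X;Y) = H(X) - H(X|Y)

Marginal of X (row sums):
  P(X=0) = 0.177 + 0.023 = 0.200
  P(X=1) = 0.142 + 0.214 = 0.356
  P(X=2) = 0.013 + 0.227 = 0.240
  P(X=3) = 0.195 + 0.009 = 0.204
H(X) = -[0.200·log₂(0.200) + 0.356·log₂(0.356) + 0.240·log₂(0.240) + 0.204·log₂(0.204)]
  = 0.464386 + 0.530458 + 0.494134 + 0.467845 = 1.95682 bits

Marginal of Y (column sums):
  P(Y=0) = 0.177 + 0.142 + 0.013 + 0.195 = 0.527
  P(Y=1) = 0.023 + 0.214 + 0.227 + 0.009 = 0.473
H(X|Y) = Σ_y P(y)·H(X|Y=y):
  Y=0: P(Y=0) = 0.527, P(X|Y=0) = (177/527, 142/527, 13/527, 195/527) → H(X|Y=0) = 1.700928
  Y=1: P(Y=1) = 0.473, P(X|Y=1) = (23/473, 214/473, 227/473, 9/473) → H(X|Y=1) = 1.346856
H(X|Y) = 0.527·1.700928 + 0.473·1.346856 = 1.53345 bits

I(X;Y) = H(X) - H(X|Y) = 1.95682 - 1.53345 = 0.4234 bits

Cross-check via I(X;Y) = H(X) + H(Y) - H(X,Y): computing H(Y) from the column sums and H(X,Y) from the 8 cells in the same way gives H(Y) = 0.99790 bits and H(X,Y) = 2.53135 bits, so
I(X;Y) = 1.95682 + 0.99790 - 2.53135 = 0.4234 bits ✓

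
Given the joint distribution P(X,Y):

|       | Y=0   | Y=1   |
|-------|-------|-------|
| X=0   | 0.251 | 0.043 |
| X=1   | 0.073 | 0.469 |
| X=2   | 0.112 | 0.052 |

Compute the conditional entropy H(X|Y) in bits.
1.0711 bits

H(X|Y) = H(X,Y) - H(Y)

H(X,Y) = -Σ_{x,y} P(x,y) log₂ P(x,y). Per-cell terms -P(x,y)·log₂P(x,y):
  X=0: 0.50055, 0.19520
  X=1: 0.27565, 0.51231
  X=2: 0.35374, 0.22180
Sum of the 6 terms: H(X,Y) = 2.05925 bits

Marginal of Y (column sums):
  P(Y=0) = 0.251 + 0.073 + 0.112 = 0.436
  P(Y=1) = 0.043 + 0.469 + 0.052 = 0.564
H(Y) = -[0.436·log₂(0.436) + 0.564·log₂(0.564)]
  = 0.52215 + 0.46600 = 0.98815 bits

H(X|Y) = H(X,Y) - H(Y) = 2.05925 - 0.98815 = 1.0711 bits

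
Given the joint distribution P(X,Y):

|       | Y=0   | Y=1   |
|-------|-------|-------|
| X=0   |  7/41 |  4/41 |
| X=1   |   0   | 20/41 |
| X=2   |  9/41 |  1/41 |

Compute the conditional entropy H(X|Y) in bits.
0.9141 bits

H(X|Y) = H(X,Y) - H(Y)

H(X,Y) = -Σ_{x,y} P(x,y) log₂ P(x,y). Per-cell terms -P(x,y)·log₂P(x,y):
  X=0: 0.43540, 0.32757
  X=1: 0.00000, 0.50518
  X=2: 0.48021, 0.13067
  (cells with P = 0 contribute 0)
Sum of the 6 terms: H(X,Y) = 1.87903 bits

Marginal of Y (column sums):
  P(Y=0) = 7/41 + 0 + 9/41 = 16/41
  P(Y=1) = 4/41 + 20/41 + 1/41 = 25/41
H(Y) = -[(16/41)·log₂(16/41) + (25/41)·log₂(25/41)]
  = 0.52978 + 0.43518 = 0.96496 bits

H(X|Y) = H(X,Y) - H(Y) = 1.87903 - 0.96496 = 0.9141 bits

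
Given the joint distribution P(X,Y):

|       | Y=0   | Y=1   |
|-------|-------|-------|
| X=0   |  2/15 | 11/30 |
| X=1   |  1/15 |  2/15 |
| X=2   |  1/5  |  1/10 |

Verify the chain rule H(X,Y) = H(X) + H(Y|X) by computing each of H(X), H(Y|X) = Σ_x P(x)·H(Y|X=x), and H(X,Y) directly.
H(X) = 1.4855 bits, H(Y|X) = 0.8775 bits, H(X,Y) = 2.3629 bits

Marginal of X (row sums):
  P(X=0) = 2/15 + 11/30 = 1/2
  P(X=1) = 1/15 + 2/15 = 1/5
  P(X=2) = 1/5 + 1/10 = 3/10
H(X) = -[(1/2)·log₂(1/2) + (1/5)·log₂(1/5) + (3/10)·log₂(3/10)]
  = 0.500000 + 0.464386 + 0.521090 = 1.4855 bits

H(Y|X) = Σ_x P(x)·H(Y|X=x):
  X=0: P(X=0) = 1/2, P(Y|X=0) = (4/15, 11/15) → H(Y|X=0) = 0.836641
  X=1: P(X=1) = 1/5, P(Y|X=1) = (1/3, 2/3) → H(Y|X=1) = 0.918296
  X=2: P(X=2) = 3/10, P(Y|X=2) = (2/3, 1/3) → H(Y|X=2) = 0.918296
H(Y|X) = (1/2)·0.836641 + (1/5)·0.918296 + (3/10)·0.918296 = 0.8775 bits

H(X,Y) = -Σ_{x,y} P(x,y) log₂ P(x,y). Per-cell terms -P(x,y)·log₂P(x,y):
  X=0: 0.387585, 0.530735
  X=1: 0.260459, 0.387585
  X=2: 0.464386, 0.332193
Sum of the 6 terms: H(X,Y) = 2.3629 bits

Chain rule check:
  H(X) + H(Y|X) = 1.4855 + 0.8775 = 2.3630 bits
  H(X,Y) = 2.3629 bits
✓ Chain rule verified (Δ = 0.0001 is 4-dp rounding noise: each of the three values was rounded independently).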